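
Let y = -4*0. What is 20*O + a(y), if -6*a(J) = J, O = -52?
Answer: -1040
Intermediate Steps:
y = 0
a(J) = -J/6
20*O + a(y) = 20*(-52) - ⅙*0 = -1040 + 0 = -1040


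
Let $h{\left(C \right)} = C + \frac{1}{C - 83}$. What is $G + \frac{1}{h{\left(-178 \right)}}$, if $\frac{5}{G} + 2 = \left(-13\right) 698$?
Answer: $- \frac{2601131}{421661884} \approx -0.0061688$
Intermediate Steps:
$h{\left(C \right)} = C + \frac{1}{-83 + C}$
$G = - \frac{5}{9076}$ ($G = \frac{5}{-2 - 9074} = \frac{5}{-9076} = 5 \left(- \frac{1}{9076}\right) = - \frac{5}{9076} \approx -0.0005509$)
$G + \frac{1}{h{\left(-178 \right)}} = - \frac{5}{9076} + \frac{1}{\frac{1}{-83 - 178} \left(1 + \left(-178\right)^{2} - -14774\right)} = - \frac{5}{9076} + \frac{1}{\frac{1}{-261} \left(1 + 31684 + 14774\right)} = - \frac{5}{9076} + \frac{1}{\left(- \frac{1}{261}\right) 46459} = - \frac{5}{9076} + \frac{1}{- \frac{46459}{261}} = - \frac{5}{9076} - \frac{261}{46459} = - \frac{2601131}{421661884}$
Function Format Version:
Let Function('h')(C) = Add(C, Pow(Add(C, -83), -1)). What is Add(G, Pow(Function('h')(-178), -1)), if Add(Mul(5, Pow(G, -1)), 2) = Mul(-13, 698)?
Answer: Rational(-2601131, 421661884) ≈ -0.0061688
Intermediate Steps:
Function('h')(C) = Add(C, Pow(Add(-83, C), -1))
G = Rational(-5, 9076) (G = Mul(5, Pow(Add(-2, Mul(-13, 698)), -1)) = Mul(5, Pow(Add(-2, -9074), -1)) = Mul(5, Pow(-9076, -1)) = Mul(5, Rational(-1, 9076)) = Rational(-5, 9076) ≈ -0.00055090)
Add(G, Pow(Function('h')(-178), -1)) = Add(Rational(-5, 9076), Pow(Mul(Pow(Add(-83, -178), -1), Add(1, Pow(-178, 2), Mul(-83, -178))), -1)) = Add(Rational(-5, 9076), Pow(Mul(Pow(-261, -1), Add(1, 31684, 14774)), -1)) = Add(Rational(-5, 9076), Pow(Mul(Rational(-1, 261), 46459), -1)) = Add(Rational(-5, 9076), Pow(Rational(-46459, 261), -1)) = Add(Rational(-5, 9076), Rational(-261, 46459)) = Rational(-2601131, 421661884)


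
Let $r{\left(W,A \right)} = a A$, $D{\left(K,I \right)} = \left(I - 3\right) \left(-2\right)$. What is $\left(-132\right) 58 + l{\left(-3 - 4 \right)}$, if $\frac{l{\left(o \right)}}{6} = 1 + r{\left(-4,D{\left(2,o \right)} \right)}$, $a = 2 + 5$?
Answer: $-6810$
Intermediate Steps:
$a = 7$
$D{\left(K,I \right)} = 6 - 2 I$ ($D{\left(K,I \right)} = \left(-3 + I\right) \left(-2\right) = 6 - 2 I$)
$r{\left(W,A \right)} = 7 A$
$l{\left(o \right)} = 258 - 84 o$ ($l{\left(o \right)} = 6 \left(1 + 7 \left(6 - 2 o\right)\right) = 6 \left(1 - \left(-42 + 14 o\right)\right) = 6 \left(43 - 14 o\right) = 258 - 84 o$)
$\left(-132\right) 58 + l{\left(-3 - 4 \right)} = \left(-132\right) 58 - \left(-258 + 84 \left(-3 - 4\right)\right) = -7656 + \left(258 - -588\right) = -7656 + \left(258 + 588\right) = -7656 + 846 = -6810$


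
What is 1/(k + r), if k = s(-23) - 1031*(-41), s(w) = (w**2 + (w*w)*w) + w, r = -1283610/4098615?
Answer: 273241/8363821436 ≈ 3.2669e-5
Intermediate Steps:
r = -85574/273241 (r = -1283610*1/4098615 = -85574/273241 ≈ -0.31318)
s(w) = w + w**2 + w**3 (s(w) = (w**2 + w**2*w) + w = (w**2 + w**3) + w = w + w**2 + w**3)
k = 30610 (k = -23*(1 - 23 + (-23)**2) - 1031*(-41) = -23*(1 - 23 + 529) + 42271 = -23*507 + 42271 = -11661 + 42271 = 30610)
1/(k + r) = 1/(30610 - 85574/273241) = 1/(8363821436/273241) = 273241/8363821436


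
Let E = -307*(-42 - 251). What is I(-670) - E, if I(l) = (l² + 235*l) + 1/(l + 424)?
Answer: 49568753/246 ≈ 2.0150e+5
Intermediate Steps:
I(l) = l² + 1/(424 + l) + 235*l (I(l) = (l² + 235*l) + 1/(424 + l) = l² + 1/(424 + l) + 235*l)
E = 89951 (E = -307*(-293) = 89951)
I(-670) - E = (1 + (-670)³ + 659*(-670)² + 99640*(-670))/(424 - 670) - 1*89951 = (1 - 300763000 + 659*448900 - 66758800)/(-246) - 89951 = -(1 - 300763000 + 295825100 - 66758800)/246 - 89951 = -1/246*(-71696699) - 89951 = 71696699/246 - 89951 = 49568753/246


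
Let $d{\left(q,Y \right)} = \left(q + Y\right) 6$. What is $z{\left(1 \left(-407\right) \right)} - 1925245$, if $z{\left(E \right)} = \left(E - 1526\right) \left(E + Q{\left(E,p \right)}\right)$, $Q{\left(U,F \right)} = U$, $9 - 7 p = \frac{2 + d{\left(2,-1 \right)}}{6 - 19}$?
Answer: $-351783$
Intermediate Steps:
$d{\left(q,Y \right)} = 6 Y + 6 q$ ($d{\left(q,Y \right)} = \left(Y + q\right) 6 = 6 Y + 6 q$)
$p = \frac{125}{91}$ ($p = \frac{9}{7} - \frac{\left(2 + \left(6 \left(-1\right) + 6 \cdot 2\right)\right) \frac{1}{6 - 19}}{7} = \frac{9}{7} - \frac{\left(2 + \left(-6 + 12\right)\right) \frac{1}{-13}}{7} = \frac{9}{7} - \frac{\left(2 + 6\right) \left(- \frac{1}{13}\right)}{7} = \frac{9}{7} - \frac{8 \left(- \frac{1}{13}\right)}{7} = \frac{9}{7} - - \frac{8}{91} = \frac{9}{7} + \frac{8}{91} = \frac{125}{91} \approx 1.3736$)
$z{\left(E \right)} = 2 E \left(-1526 + E\right)$ ($z{\left(E \right)} = \left(E - 1526\right) \left(E + E\right) = \left(-1526 + E\right) 2 E = 2 E \left(-1526 + E\right)$)
$z{\left(1 \left(-407\right) \right)} - 1925245 = 2 \cdot 1 \left(-407\right) \left(-1526 + 1 \left(-407\right)\right) - 1925245 = 2 \left(-407\right) \left(-1526 - 407\right) - 1925245 = 2 \left(-407\right) \left(-1933\right) - 1925245 = 1573462 - 1925245 = -351783$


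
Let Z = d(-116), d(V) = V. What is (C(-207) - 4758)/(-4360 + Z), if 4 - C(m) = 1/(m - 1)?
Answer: 988831/931008 ≈ 1.0621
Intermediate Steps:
C(m) = 4 - 1/(-1 + m) (C(m) = 4 - 1/(m - 1) = 4 - 1/(-1 + m))
Z = -116
(C(-207) - 4758)/(-4360 + Z) = ((-5 + 4*(-207))/(-1 - 207) - 4758)/(-4360 - 116) = ((-5 - 828)/(-208) - 4758)/(-4476) = (-1/208*(-833) - 4758)*(-1/4476) = (833/208 - 4758)*(-1/4476) = -988831/208*(-1/4476) = 988831/931008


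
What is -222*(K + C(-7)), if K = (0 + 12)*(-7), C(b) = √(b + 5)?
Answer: 18648 - 222*I*√2 ≈ 18648.0 - 313.96*I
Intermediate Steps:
C(b) = √(5 + b)
K = -84 (K = 12*(-7) = -84)
-222*(K + C(-7)) = -222*(-84 + √(5 - 7)) = -222*(-84 + √(-2)) = -222*(-84 + I*√2) = 18648 - 222*I*√2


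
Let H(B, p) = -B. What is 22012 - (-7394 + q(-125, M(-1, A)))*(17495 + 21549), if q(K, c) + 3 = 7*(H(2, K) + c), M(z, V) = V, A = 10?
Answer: 286644016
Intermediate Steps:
q(K, c) = -17 + 7*c (q(K, c) = -3 + 7*(-1*2 + c) = -3 + 7*(-2 + c) = -3 + (-14 + 7*c) = -17 + 7*c)
22012 - (-7394 + q(-125, M(-1, A)))*(17495 + 21549) = 22012 - (-7394 + (-17 + 7*10))*(17495 + 21549) = 22012 - (-7394 + (-17 + 70))*39044 = 22012 - (-7394 + 53)*39044 = 22012 - (-7341)*39044 = 22012 - 1*(-286622004) = 22012 + 286622004 = 286644016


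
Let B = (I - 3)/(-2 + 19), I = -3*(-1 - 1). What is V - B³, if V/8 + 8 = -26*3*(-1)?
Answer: 2751253/4913 ≈ 559.99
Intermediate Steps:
I = 6 (I = -3*(-2) = 6)
V = 560 (V = -64 + 8*(-26*3*(-1)) = -64 + 8*(-78*(-1)) = -64 + 8*78 = -64 + 624 = 560)
B = 3/17 (B = (6 - 3)/(-2 + 19) = 3/17 ≈ 0.17647)
V - B³ = 560 - (3/17)³ = 560 - 1*27/4913 = 560 - 27/4913 = 2751253/4913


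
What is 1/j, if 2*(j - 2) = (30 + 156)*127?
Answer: 1/11813 ≈ 8.4652e-5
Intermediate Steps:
j = 11813 (j = 2 + ((30 + 156)*127)/2 = 2 + (186*127)/2 = 2 + (1/2)*23622 = 2 + 11811 = 11813)
1/j = 1/11813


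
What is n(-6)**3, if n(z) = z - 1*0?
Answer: -216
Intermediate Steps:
n(z) = z (n(z) = z + 0 = z)
n(-6)**3 = (-6)**3 = -216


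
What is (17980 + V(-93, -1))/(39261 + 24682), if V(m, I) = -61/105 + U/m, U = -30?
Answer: 5320369/18921315 ≈ 0.28118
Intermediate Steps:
V(m, I) = -61/105 - 30/m
(17980 + V(-93, -1))/(39261 + 24682) = (17980 + (-61/105 - 30/(-93)))/(39261 + 24682) = (17980 + (-61/105 - 30*(-1/93)))/63943 = (17980 + (-61/105 + 10/31))*(1/63943) = (17980 - 841/3255)*(1/63943) = (58524059/3255)*(1/63943) = 5320369/18921315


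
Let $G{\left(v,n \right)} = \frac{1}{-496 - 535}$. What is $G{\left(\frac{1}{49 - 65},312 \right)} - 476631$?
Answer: $- \frac{491406562}{1031} \approx -4.7663 \cdot 10^{5}$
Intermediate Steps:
$G{\left(v,n \right)} = - \frac{1}{1031}$ ($G{\left(v,n \right)} = \frac{1}{-1031} = - \frac{1}{1031}$)
$G{\left(\frac{1}{49 - 65},312 \right)} - 476631 = - \frac{1}{1031} - 476631 = - \frac{491406562}{1031}$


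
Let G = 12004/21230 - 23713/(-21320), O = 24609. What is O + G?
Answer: 1113937352467/45262360 ≈ 24611.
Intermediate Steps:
G = 75935227/45262360 (G = 12004*(1/21230) - 23713*(-1/21320) = 6002/10615 + 23713/21320 = 75935227/45262360 ≈ 1.6777)
O + G = 24609 + 75935227/45262360 = 1113937352467/45262360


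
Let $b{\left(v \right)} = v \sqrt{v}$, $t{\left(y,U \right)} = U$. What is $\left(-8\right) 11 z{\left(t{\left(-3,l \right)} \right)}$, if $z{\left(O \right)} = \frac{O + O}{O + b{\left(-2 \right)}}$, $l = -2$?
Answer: $\frac{176 i}{\sqrt{2} - i} \approx -58.667 + 82.967 i$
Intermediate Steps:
$b{\left(v \right)} = v^{\frac{3}{2}}$
$z{\left(O \right)} = \frac{2 O}{O - 2 i \sqrt{2}}$ ($z{\left(O \right)} = \frac{O + O}{O + \left(-2\right)^{\frac{3}{2}}} = \frac{2 O}{O - 2 i \sqrt{2}}$)
$\left(-8\right) 11 z{\left(t{\left(-3,l \right)} \right)} = \left(-8\right) 11 \cdot 2 \left(-2\right) \frac{1}{-2 - 2 i \sqrt{2}} = - 88 \left(- \frac{4}{-2 - 2 i \sqrt{2}}\right) = \frac{352}{-2 - 2 i \sqrt{2}}$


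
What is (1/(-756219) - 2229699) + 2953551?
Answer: 547390635587/756219 ≈ 7.2385e+5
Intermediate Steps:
(1/(-756219) - 2229699) + 2953551 = (-1/756219 - 2229699) + 2953551 = -1686140748082/756219 + 2953551 = 547390635587/756219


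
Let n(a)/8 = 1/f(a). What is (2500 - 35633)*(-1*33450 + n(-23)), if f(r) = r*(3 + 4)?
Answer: 178436379914/161 ≈ 1.1083e+9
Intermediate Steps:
f(r) = 7*r (f(r) = r*7 = 7*r)
n(a) = 8/(7*a) (n(a) = 8/((7*a)) = 8*(1/(7*a)) = 8/(7*a))
(2500 - 35633)*(-1*33450 + n(-23)) = (2500 - 35633)*(-1*33450 + (8/7)/(-23)) = -33133*(-33450 + (8/7)*(-1/23)) = -33133*(-33450 - 8/161) = -33133*(-5385458/161) = 178436379914/161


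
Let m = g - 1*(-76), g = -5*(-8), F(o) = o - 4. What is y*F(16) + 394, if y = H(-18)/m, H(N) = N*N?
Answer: 12398/29 ≈ 427.52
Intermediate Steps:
F(o) = -4 + o
g = 40
H(N) = N²
m = 116 (m = 40 - 1*(-76) = 40 + 76 = 116)
y = 81/29 (y = (-18)²/116 = 324*(1/116) = 81/29 ≈ 2.7931)
y*F(16) + 394 = 81*(-4 + 16)/29 + 394 = (81/29)*12 + 394 = 972/29 + 394 = 12398/29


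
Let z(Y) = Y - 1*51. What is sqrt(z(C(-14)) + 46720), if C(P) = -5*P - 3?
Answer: 4*sqrt(2921) ≈ 216.19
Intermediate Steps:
C(P) = -3 - 5*P
z(Y) = -51 + Y (z(Y) = Y - 51 = -51 + Y)
sqrt(z(C(-14)) + 46720) = sqrt((-51 + (-3 - 5*(-14))) + 46720) = sqrt((-51 + (-3 + 70)) + 46720) = sqrt((-51 + 67) + 46720) = sqrt(16 + 46720) = sqrt(46736) = 4*sqrt(2921)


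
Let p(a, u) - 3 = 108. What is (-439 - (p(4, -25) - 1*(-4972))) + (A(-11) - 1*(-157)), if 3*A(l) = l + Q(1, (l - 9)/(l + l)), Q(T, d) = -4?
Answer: -5370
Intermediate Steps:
p(a, u) = 111 (p(a, u) = 3 + 108 = 111)
A(l) = -4/3 + l/3 (A(l) = (l - 4)/3 = (-4 + l)/3 = -4/3 + l/3)
(-439 - (p(4, -25) - 1*(-4972))) + (A(-11) - 1*(-157)) = (-439 - (111 - 1*(-4972))) + ((-4/3 + (⅓)*(-11)) - 1*(-157)) = (-439 - (111 + 4972)) + ((-4/3 - 11/3) + 157) = (-439 - 1*5083) + (-5 + 157) = (-439 - 5083) + 152 = -5522 + 152 = -5370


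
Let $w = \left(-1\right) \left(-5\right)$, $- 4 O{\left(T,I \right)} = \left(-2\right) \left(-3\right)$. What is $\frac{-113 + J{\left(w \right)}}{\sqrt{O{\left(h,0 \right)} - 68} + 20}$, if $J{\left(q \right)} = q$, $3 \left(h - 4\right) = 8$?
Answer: $- \frac{1440}{313} + \frac{36 i \sqrt{278}}{313} \approx -4.6006 + 1.9177 i$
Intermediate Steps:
$h = \frac{20}{3}$ ($h = 4 + \frac{1}{3} \cdot 8 = 4 + \frac{8}{3} = \frac{20}{3} \approx 6.6667$)
$O{\left(T,I \right)} = - \frac{3}{2}$ ($O{\left(T,I \right)} = - \frac{\left(-2\right) \left(-3\right)}{4} = \left(- \frac{1}{4}\right) 6 = - \frac{3}{2}$)
$w = 5$
$\frac{-113 + J{\left(w \right)}}{\sqrt{O{\left(h,0 \right)} - 68} + 20} = \frac{-113 + 5}{\sqrt{- \frac{3}{2} - 68} + 20} = - \frac{108}{\sqrt{- \frac{139}{2}} + 20} = - \frac{108}{\frac{i \sqrt{278}}{2} + 20} = - \frac{108}{20 + \frac{i \sqrt{278}}{2}}$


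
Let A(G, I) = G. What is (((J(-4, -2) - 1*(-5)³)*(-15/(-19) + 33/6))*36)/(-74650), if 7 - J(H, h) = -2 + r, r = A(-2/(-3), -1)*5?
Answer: -281064/709175 ≈ -0.39633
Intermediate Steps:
r = 10/3 (r = -2/(-3)*5 = -2*(-⅓)*5 = (⅔)*5 = 10/3 ≈ 3.3333)
J(H, h) = 17/3 (J(H, h) = 7 - (-2 + 10/3) = 7 - 1*4/3 = 7 - 4/3 = 17/3)
(((J(-4, -2) - 1*(-5)³)*(-15/(-19) + 33/6))*36)/(-74650) = (((17/3 - 1*(-5)³)*(-15/(-19) + 33/6))*36)/(-74650) = (((17/3 - 1*(-125))*(-15*(-1/19) + 33*(⅙)))*36)*(-1/74650) = (((17/3 + 125)*(15/19 + 11/2))*36)*(-1/74650) = (((392/3)*(239/38))*36)*(-1/74650) = ((46844/57)*36)*(-1/74650) = (562128/19)*(-1/74650) = -281064/709175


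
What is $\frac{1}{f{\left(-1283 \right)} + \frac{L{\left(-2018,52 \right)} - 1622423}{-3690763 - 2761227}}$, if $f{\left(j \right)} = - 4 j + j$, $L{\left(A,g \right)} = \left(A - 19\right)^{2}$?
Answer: $\frac{3225995}{12415591282} \approx 0.00025983$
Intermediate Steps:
$L{\left(A,g \right)} = \left(-19 + A\right)^{2}$
$f{\left(j \right)} = - 3 j$
$\frac{1}{f{\left(-1283 \right)} + \frac{L{\left(-2018,52 \right)} - 1622423}{-3690763 - 2761227}} = \frac{1}{\left(-3\right) \left(-1283\right) + \frac{\left(-19 - 2018\right)^{2} - 1622423}{-3690763 - 2761227}} = \frac{1}{3849 + \frac{\left(-2037\right)^{2} - 1622423}{-6451990}} = \frac{1}{3849 + \left(4149369 - 1622423\right) \left(- \frac{1}{6451990}\right)} = \frac{1}{3849 + 2526946 \left(- \frac{1}{6451990}\right)} = \frac{1}{3849 - \frac{1263473}{3225995}} = \frac{1}{\frac{12415591282}{3225995}} = \frac{3225995}{12415591282}$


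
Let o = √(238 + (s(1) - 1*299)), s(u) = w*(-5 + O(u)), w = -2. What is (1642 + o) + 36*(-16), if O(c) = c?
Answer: 1066 + I*√53 ≈ 1066.0 + 7.2801*I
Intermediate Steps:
s(u) = 10 - 2*u (s(u) = -2*(-5 + u) = 10 - 2*u)
o = I*√53 (o = √(238 + ((10 - 2*1) - 1*299)) = √(238 + ((10 - 2) - 299)) = √(238 + (8 - 299)) = √(238 - 291) = √(-53) = I*√53 ≈ 7.2801*I)
(1642 + o) + 36*(-16) = (1642 + I*√53) + 36*(-16) = (1642 + I*√53) - 576 = 1066 + I*√53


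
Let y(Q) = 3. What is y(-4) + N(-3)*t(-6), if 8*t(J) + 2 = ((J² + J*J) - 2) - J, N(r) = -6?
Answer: -105/2 ≈ -52.500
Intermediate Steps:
t(J) = -½ - J/8 + J²/4 (t(J) = -¼ + (((J² + J*J) - 2) - J)/8 = -¼ + (((J² + J²) - 2) - J)/8 = -¼ + ((2*J² - 2) - J)/8 = -¼ + ((-2 + 2*J²) - J)/8 = -¼ + (-2 - J + 2*J²)/8 = -¼ + (-¼ - J/8 + J²/4) = -½ - J/8 + J²/4)
y(-4) + N(-3)*t(-6) = 3 - 6*(-½ - ⅛*(-6) + (¼)*(-6)²) = 3 - 6*(-½ + ¾ + (¼)*36) = 3 - 6*(-½ + ¾ + 9) = 3 - 6*37/4 = 3 - 111/2 = -105/2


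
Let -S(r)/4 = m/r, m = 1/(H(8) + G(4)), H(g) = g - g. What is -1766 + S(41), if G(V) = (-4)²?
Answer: -289625/164 ≈ -1766.0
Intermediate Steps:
H(g) = 0
G(V) = 16
m = 1/16 (m = 1/(0 + 16) = 1/16 ≈ 0.062500)
S(r) = -1/(4*r)
-1766 + S(41) = -1766 - ¼/41 = -1766 - ¼*1/41 = -1766 - 1/164 = -289625/164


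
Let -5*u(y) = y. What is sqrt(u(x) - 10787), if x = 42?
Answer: I*sqrt(269885)/5 ≈ 103.9*I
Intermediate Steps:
u(y) = -y/5
sqrt(u(x) - 10787) = sqrt(-1/5*42 - 10787) = sqrt(-42/5 - 10787) = sqrt(-53977/5) = I*sqrt(269885)/5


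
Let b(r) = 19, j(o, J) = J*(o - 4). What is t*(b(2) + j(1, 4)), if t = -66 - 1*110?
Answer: -1232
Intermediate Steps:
j(o, J) = J*(-4 + o)
t = -176 (t = -66 - 110 = -176)
t*(b(2) + j(1, 4)) = -176*(19 + 4*(-4 + 1)) = -176*(19 + 4*(-3)) = -176*(19 - 12) = -176*7 = -1232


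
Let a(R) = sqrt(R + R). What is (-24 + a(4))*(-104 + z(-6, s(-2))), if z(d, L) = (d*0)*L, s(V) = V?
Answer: 2496 - 208*sqrt(2) ≈ 2201.8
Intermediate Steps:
a(R) = sqrt(2)*sqrt(R) (a(R) = sqrt(2*R) = sqrt(2)*sqrt(R))
z(d, L) = 0 (z(d, L) = 0*L = 0)
(-24 + a(4))*(-104 + z(-6, s(-2))) = (-24 + sqrt(2)*sqrt(4))*(-104 + 0) = (-24 + sqrt(2)*2)*(-104) = (-24 + 2*sqrt(2))*(-104) = 2496 - 208*sqrt(2)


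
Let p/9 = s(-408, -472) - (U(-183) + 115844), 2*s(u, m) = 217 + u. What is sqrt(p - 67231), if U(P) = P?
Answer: I*sqrt(4436158)/2 ≈ 1053.1*I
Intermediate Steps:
s(u, m) = 217/2 + u/2 (s(u, m) = (217 + u)/2 = 217/2 + u/2)
p = -2083617/2 (p = 9*((217/2 + (1/2)*(-408)) - (-183 + 115844)) = 9*((217/2 - 204) - 1*115661) = 9*(-191/2 - 115661) = 9*(-231513/2) = -2083617/2 ≈ -1.0418e+6)
sqrt(p - 67231) = sqrt(-2083617/2 - 67231) = sqrt(-2218079/2) = I*sqrt(4436158)/2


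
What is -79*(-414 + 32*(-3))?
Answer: 40290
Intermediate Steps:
-79*(-414 + 32*(-3)) = -79*(-414 - 96) = -79*(-510) = 40290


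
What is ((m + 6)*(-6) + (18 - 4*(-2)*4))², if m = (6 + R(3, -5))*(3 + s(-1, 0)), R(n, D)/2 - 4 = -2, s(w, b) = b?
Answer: 27556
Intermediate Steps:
R(n, D) = 4 (R(n, D) = 8 + 2*(-2) = 8 - 4 = 4)
m = 30 (m = (6 + 4)*(3 + 0) = 10*3 = 30)
((m + 6)*(-6) + (18 - 4*(-2)*4))² = ((30 + 6)*(-6) + (18 - 4*(-2)*4))² = (36*(-6) + (18 + 8*4))² = (-216 + (18 + 32))² = (-216 + 50)² = (-166)² = 27556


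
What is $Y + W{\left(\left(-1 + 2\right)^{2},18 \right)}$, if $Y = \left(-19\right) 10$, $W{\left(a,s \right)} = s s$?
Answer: $134$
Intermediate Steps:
$W{\left(a,s \right)} = s^{2}$
$Y = -190$
$Y + W{\left(\left(-1 + 2\right)^{2},18 \right)} = -190 + 18^{2} = -190 + 324 = 134$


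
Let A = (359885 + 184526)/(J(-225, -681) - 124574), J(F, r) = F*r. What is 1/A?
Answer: 4093/77773 ≈ 0.052628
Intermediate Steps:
A = 77773/4093 (A = (359885 + 184526)/(-225*(-681) - 124574) = 544411/(153225 - 124574) = 544411/28651 = 544411*(1/28651) = 77773/4093 ≈ 19.001)
1/A = 1/(77773/4093) = 4093/77773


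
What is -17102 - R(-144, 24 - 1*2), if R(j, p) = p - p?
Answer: -17102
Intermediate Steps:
R(j, p) = 0
-17102 - R(-144, 24 - 1*2) = -17102 - 1*0 = -17102 + 0 = -17102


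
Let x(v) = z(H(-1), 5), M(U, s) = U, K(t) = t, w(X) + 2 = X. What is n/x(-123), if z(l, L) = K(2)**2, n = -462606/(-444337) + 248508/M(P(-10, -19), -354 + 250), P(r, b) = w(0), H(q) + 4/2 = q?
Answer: -13802546748/444337 ≈ -31063.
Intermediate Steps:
H(q) = -2 + q
w(X) = -2 + X
P(r, b) = -2 (P(r, b) = -2 + 0 = -2)
n = -55210186992/444337 (n = -462606/(-444337) + 248508/(-2) = -462606*(-1/444337) + 248508*(-1/2) = 462606/444337 - 124254 = -55210186992/444337 ≈ -1.2425e+5)
z(l, L) = 4 (z(l, L) = 2**2 = 4)
x(v) = 4
n/x(-123) = -55210186992/444337/4 = -55210186992/444337*1/4 = -13802546748/444337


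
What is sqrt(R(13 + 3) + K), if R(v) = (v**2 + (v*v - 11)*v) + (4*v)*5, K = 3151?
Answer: sqrt(7647) ≈ 87.447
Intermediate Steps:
R(v) = v**2 + 20*v + v*(-11 + v**2) (R(v) = (v**2 + (v**2 - 11)*v) + 20*v = (v**2 + (-11 + v**2)*v) + 20*v = (v**2 + v*(-11 + v**2)) + 20*v = v**2 + 20*v + v*(-11 + v**2))
sqrt(R(13 + 3) + K) = sqrt((13 + 3)*(9 + (13 + 3) + (13 + 3)**2) + 3151) = sqrt(16*(9 + 16 + 16**2) + 3151) = sqrt(16*(9 + 16 + 256) + 3151) = sqrt(16*281 + 3151) = sqrt(4496 + 3151) = sqrt(7647)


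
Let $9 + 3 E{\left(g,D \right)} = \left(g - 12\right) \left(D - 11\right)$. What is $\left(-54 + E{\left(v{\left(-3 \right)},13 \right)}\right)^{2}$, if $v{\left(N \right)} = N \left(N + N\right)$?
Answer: $2809$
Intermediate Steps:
$v{\left(N \right)} = 2 N^{2}$ ($v{\left(N \right)} = N 2 N = 2 N^{2}$)
$E{\left(g,D \right)} = -3 + \frac{\left(-12 + g\right) \left(-11 + D\right)}{3}$ ($E{\left(g,D \right)} = -3 + \frac{\left(g - 12\right) \left(D - 11\right)}{3} = -3 + \frac{\left(-12 + g\right) \left(-11 + D\right)}{3}$)
$\left(-54 + E{\left(v{\left(-3 \right)},13 \right)}\right)^{2} = \left(-54 + \left(41 - 52 - \frac{11 \cdot 2 \left(-3\right)^{2}}{3} + \frac{1}{3} \cdot 13 \cdot 2 \left(-3\right)^{2}\right)\right)^{2} = \left(-54 + \left(41 - 52 - \frac{11 \cdot 2 \cdot 9}{3} + \frac{1}{3} \cdot 13 \cdot 2 \cdot 9\right)\right)^{2} = \left(-54 + \left(41 - 52 - 66 + \frac{1}{3} \cdot 13 \cdot 18\right)\right)^{2} = \left(-54 + \left(41 - 52 - 66 + 78\right)\right)^{2} = \left(-54 + 1\right)^{2} = \left(-53\right)^{2} = 2809$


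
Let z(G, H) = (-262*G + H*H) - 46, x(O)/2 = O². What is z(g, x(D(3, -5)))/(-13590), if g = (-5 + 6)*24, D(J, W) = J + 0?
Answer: 601/1359 ≈ 0.44224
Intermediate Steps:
D(J, W) = J
g = 24 (g = 1*24 = 24)
x(O) = 2*O²
z(G, H) = -46 + H² - 262*G (z(G, H) = (-262*G + H²) - 46 = (H² - 262*G) - 46 = -46 + H² - 262*G)
z(g, x(D(3, -5)))/(-13590) = (-46 + (2*3²)² - 262*24)/(-13590) = (-46 + (2*9)² - 6288)*(-1/13590) = (-46 + 18² - 6288)*(-1/13590) = (-46 + 324 - 6288)*(-1/13590) = -6010*(-1/13590) = 601/1359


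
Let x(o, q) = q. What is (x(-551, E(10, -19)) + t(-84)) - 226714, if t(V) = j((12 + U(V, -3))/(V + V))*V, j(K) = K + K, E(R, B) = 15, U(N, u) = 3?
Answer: -226684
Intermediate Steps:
j(K) = 2*K
t(V) = 15 (t(V) = (2*((12 + 3)/(V + V)))*V = (2*(15/((2*V))))*V = (2*(15*(1/(2*V))))*V = (2*(15/(2*V)))*V = (15/V)*V = 15)
(x(-551, E(10, -19)) + t(-84)) - 226714 = (15 + 15) - 226714 = 30 - 226714 = -226684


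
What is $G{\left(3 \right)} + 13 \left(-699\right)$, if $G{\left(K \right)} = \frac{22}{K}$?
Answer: $- \frac{27239}{3} \approx -9079.7$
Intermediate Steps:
$G{\left(3 \right)} + 13 \left(-699\right) = \frac{22}{3} + 13 \left(-699\right) = 22 \cdot \frac{1}{3} - 9087 = \frac{22}{3} - 9087 = - \frac{27239}{3}$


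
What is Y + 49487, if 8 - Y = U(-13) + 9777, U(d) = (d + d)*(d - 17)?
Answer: 38938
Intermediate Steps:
U(d) = 2*d*(-17 + d) (U(d) = (2*d)*(-17 + d) = 2*d*(-17 + d))
Y = -10549 (Y = 8 - (2*(-13)*(-17 - 13) + 9777) = 8 - (2*(-13)*(-30) + 9777) = 8 - (780 + 9777) = 8 - 1*10557 = 8 - 10557 = -10549)
Y + 49487 = -10549 + 49487 = 38938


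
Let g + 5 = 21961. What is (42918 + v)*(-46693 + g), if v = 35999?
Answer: -1952169829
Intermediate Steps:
g = 21956 (g = -5 + 21961 = 21956)
(42918 + v)*(-46693 + g) = (42918 + 35999)*(-46693 + 21956) = 78917*(-24737) = -1952169829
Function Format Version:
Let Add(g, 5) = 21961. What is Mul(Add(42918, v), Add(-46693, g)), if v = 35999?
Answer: -1952169829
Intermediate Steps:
g = 21956 (g = Add(-5, 21961) = 21956)
Mul(Add(42918, v), Add(-46693, g)) = Mul(Add(42918, 35999), Add(-46693, 21956)) = Mul(78917, -24737) = -1952169829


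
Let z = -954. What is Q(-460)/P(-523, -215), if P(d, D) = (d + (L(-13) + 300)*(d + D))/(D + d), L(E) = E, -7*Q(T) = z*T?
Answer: -323863920/1486303 ≈ -217.90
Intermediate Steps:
Q(T) = 954*T/7 (Q(T) = -(-954)*T/7 = 954*T/7)
P(d, D) = (287*D + 288*d)/(D + d) (P(d, D) = (d + (-13 + 300)*(d + D))/(D + d) = (d + 287*(D + d))/(D + d) = (d + (287*D + 287*d))/(D + d) = (287*D + 288*d)/(D + d))
Q(-460)/P(-523, -215) = ((954/7)*(-460))/(((287*(-215) + 288*(-523))/(-215 - 523))) = -438840*(-738/(-61705 - 150624))/7 = -438840/(7*((-1/738*(-212329)))) = -438840/(7*212329/738) = -438840/7*738/212329 = -323863920/1486303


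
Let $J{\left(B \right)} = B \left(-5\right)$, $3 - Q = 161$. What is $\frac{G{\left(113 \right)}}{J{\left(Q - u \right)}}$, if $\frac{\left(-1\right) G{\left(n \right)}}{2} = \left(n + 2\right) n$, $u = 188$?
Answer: $- \frac{2599}{173} \approx -15.023$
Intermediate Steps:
$Q = -158$ ($Q = 3 - 161 = -158$)
$G{\left(n \right)} = - 2 n \left(2 + n\right)$ ($G{\left(n \right)} = - 2 \left(n + 2\right) n = - 2 \left(2 + n\right) n = - 2 n \left(2 + n\right)$)
$J{\left(B \right)} = - 5 B$
$\frac{G{\left(113 \right)}}{J{\left(Q - u \right)}} = \frac{\left(-2\right) 113 \left(2 + 113\right)}{\left(-5\right) \left(-158 - 188\right)} = \frac{\left(-2\right) 113 \cdot 115}{\left(-5\right) \left(-158 - 188\right)} = - \frac{25990}{\left(-5\right) \left(-346\right)} = - \frac{25990}{1730} = \left(-25990\right) \frac{1}{1730} = - \frac{2599}{173}$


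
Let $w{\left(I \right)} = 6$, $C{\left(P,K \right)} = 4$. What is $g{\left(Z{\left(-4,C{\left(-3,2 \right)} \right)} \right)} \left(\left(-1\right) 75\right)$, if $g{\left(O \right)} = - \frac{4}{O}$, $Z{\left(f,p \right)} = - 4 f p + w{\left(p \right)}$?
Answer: $\frac{30}{7} \approx 4.2857$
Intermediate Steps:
$Z{\left(f,p \right)} = 6 - 4 f p$ ($Z{\left(f,p \right)} = - 4 f p + 6 = 6 - 4 f p$)
$g{\left(Z{\left(-4,C{\left(-3,2 \right)} \right)} \right)} \left(\left(-1\right) 75\right) = - \frac{4}{6 - \left(-16\right) 4} \left(\left(-1\right) 75\right) = - \frac{4}{6 + 64} \left(-75\right) = - \frac{4}{70} \left(-75\right) = \left(-4\right) \frac{1}{70} \left(-75\right) = \left(- \frac{2}{35}\right) \left(-75\right) = \frac{30}{7}$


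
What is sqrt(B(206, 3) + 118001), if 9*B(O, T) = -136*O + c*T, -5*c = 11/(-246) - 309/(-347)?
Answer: sqrt(20928786541862510)/426810 ≈ 338.95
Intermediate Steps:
c = -72197/426810 (c = -(11/(-246) - 309/(-347))/5 = -(11*(-1/246) - 309*(-1/347))/5 = -(-11/246 + 309/347)/5 = -1/5*72197/85362 = -72197/426810 ≈ -0.16915)
B(O, T) = -72197*T/3841290 - 136*O/9 (B(O, T) = (-136*O - 72197*T/426810)/9 = -72197*T/3841290 - 136*O/9)
sqrt(B(206, 3) + 118001) = sqrt((-72197/3841290*3 - 136/9*206) + 118001) = sqrt((-72197/1280430 - 28016/9) + 118001) = sqrt(-3985908517/1280430 + 118001) = sqrt(147106111913/1280430) = sqrt(20928786541862510)/426810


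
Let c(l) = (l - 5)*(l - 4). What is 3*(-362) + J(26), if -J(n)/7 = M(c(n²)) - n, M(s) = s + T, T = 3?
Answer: -3157309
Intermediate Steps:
c(l) = (-5 + l)*(-4 + l)
M(s) = 3 + s (M(s) = s + 3 = 3 + s)
J(n) = -161 - 7*n⁴ + 7*n + 63*n² (J(n) = -7*((3 + (20 + (n²)² - 9*n²)) - n) = -7*((3 + (20 + n⁴ - 9*n²)) - n) = -7*((23 + n⁴ - 9*n²) - n) = -7*(23 + n⁴ - n - 9*n²) = -161 - 7*n⁴ + 7*n + 63*n²)
3*(-362) + J(26) = 3*(-362) + (-161 - 7*26⁴ + 7*26 + 63*26²) = -1086 + (-161 - 7*456976 + 182 + 63*676) = -1086 + (-161 - 3198832 + 182 + 42588) = -1086 - 3156223 = -3157309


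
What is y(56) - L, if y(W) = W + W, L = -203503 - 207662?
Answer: 411277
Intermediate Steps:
L = -411165
y(W) = 2*W
y(56) - L = 2*56 - 1*(-411165) = 112 + 411165 = 411277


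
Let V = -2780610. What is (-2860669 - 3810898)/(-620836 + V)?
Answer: 6671567/3401446 ≈ 1.9614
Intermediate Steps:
(-2860669 - 3810898)/(-620836 + V) = (-2860669 - 3810898)/(-620836 - 2780610) = -6671567/(-3401446) = -6671567*(-1/3401446) = 6671567/3401446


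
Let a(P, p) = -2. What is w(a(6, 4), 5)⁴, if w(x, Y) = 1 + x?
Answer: 1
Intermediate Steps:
w(a(6, 4), 5)⁴ = (1 - 2)⁴ = (-1)⁴ = 1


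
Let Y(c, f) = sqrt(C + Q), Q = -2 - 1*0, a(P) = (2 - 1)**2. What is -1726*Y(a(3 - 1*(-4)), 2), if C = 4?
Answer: -1726*sqrt(2) ≈ -2440.9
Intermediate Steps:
a(P) = 1 (a(P) = 1**2 = 1)
Q = -2 (Q = -2 + 0 = -2)
Y(c, f) = sqrt(2) (Y(c, f) = sqrt(4 - 2) = sqrt(2))
-1726*Y(a(3 - 1*(-4)), 2) = -1726*sqrt(2)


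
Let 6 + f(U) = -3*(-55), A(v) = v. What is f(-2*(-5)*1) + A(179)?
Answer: 338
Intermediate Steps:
f(U) = 159 (f(U) = -6 - 3*(-55) = -6 + 165 = 159)
f(-2*(-5)*1) + A(179) = 159 + 179 = 338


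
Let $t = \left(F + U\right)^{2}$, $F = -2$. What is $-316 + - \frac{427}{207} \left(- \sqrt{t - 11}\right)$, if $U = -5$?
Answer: $-316 + \frac{427 \sqrt{38}}{207} \approx -303.28$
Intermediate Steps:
$t = 49$ ($t = \left(-2 - 5\right)^{2} = \left(-7\right)^{2} = 49$)
$-316 + - \frac{427}{207} \left(- \sqrt{t - 11}\right) = -316 + - \frac{427}{207} \left(- \sqrt{49 - 11}\right) = -316 + \left(-427\right) \frac{1}{207} \left(- \sqrt{38}\right) = -316 - \frac{427 \left(- \sqrt{38}\right)}{207} = -316 + \frac{427 \sqrt{38}}{207}$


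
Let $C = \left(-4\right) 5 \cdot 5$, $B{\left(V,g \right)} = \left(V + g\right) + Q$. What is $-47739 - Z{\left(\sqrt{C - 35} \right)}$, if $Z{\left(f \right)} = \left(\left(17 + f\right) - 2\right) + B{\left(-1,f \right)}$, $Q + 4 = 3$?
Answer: $-47752 - 6 i \sqrt{15} \approx -47752.0 - 23.238 i$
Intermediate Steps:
$Q = -1$ ($Q = -4 + 3 = -1$)
$B{\left(V,g \right)} = -1 + V + g$ ($B{\left(V,g \right)} = \left(V + g\right) - 1 = -1 + V + g$)
$C = -100$ ($C = \left(-20\right) 5 = -100$)
$Z{\left(f \right)} = 13 + 2 f$ ($Z{\left(f \right)} = \left(\left(17 + f\right) - 2\right) - \left(2 - f\right) = \left(15 + f\right) + \left(-2 + f\right) = 13 + 2 f$)
$-47739 - Z{\left(\sqrt{C - 35} \right)} = -47739 - \left(13 + 2 \sqrt{-100 - 35}\right) = -47739 - \left(13 + 2 \sqrt{-135}\right) = -47739 - \left(13 + 2 \cdot 3 i \sqrt{15}\right) = -47739 - \left(13 + 6 i \sqrt{15}\right) = -47752 - 6 i \sqrt{15}$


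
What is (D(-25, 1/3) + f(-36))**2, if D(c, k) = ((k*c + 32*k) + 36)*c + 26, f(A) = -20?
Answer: 8162449/9 ≈ 9.0694e+5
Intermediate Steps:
D(c, k) = 26 + c*(36 + 32*k + c*k) (D(c, k) = ((c*k + 32*k) + 36)*c + 26 = ((32*k + c*k) + 36)*c + 26 = (36 + 32*k + c*k)*c + 26 = c*(36 + 32*k + c*k) + 26 = 26 + c*(36 + 32*k + c*k))
(D(-25, 1/3) + f(-36))**2 = ((26 + 36*(-25) + (-25)**2/3 + 32*(-25)/3) - 20)**2 = ((26 - 900 + (1/3)*625 + 32*(-25)*(1/3)) - 20)**2 = ((26 - 900 + 625/3 - 800/3) - 20)**2 = (-2797/3 - 20)**2 = (-2857/3)**2 = 8162449/9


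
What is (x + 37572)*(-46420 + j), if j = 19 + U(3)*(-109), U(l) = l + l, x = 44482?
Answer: -3861050970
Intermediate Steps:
U(l) = 2*l
j = -635 (j = 19 + (2*3)*(-109) = 19 + 6*(-109) = 19 - 654 = -635)
(x + 37572)*(-46420 + j) = (44482 + 37572)*(-46420 - 635) = 82054*(-47055) = -3861050970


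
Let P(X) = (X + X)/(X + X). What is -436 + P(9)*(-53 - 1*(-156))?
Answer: -333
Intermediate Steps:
P(X) = 1 (P(X) = (2*X)/((2*X)) = (2*X)*(1/(2*X)) = 1)
-436 + P(9)*(-53 - 1*(-156)) = -436 + 1*(-53 - 1*(-156)) = -436 + 1*(-53 + 156) = -436 + 1*103 = -436 + 103 = -333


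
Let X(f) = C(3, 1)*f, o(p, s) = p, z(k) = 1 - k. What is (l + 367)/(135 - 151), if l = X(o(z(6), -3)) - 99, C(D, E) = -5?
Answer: -293/16 ≈ -18.313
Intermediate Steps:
X(f) = -5*f
l = -74 (l = -5*(1 - 1*6) - 99 = -5*(1 - 6) - 99 = -5*(-5) - 99 = 25 - 99 = -74)
(l + 367)/(135 - 151) = (-74 + 367)/(135 - 151) = 293/(-16) = -1/16*293 = -293/16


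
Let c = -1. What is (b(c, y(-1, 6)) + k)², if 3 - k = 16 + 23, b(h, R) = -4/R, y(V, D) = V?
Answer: 1024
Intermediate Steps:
k = -36 (k = 3 - (16 + 23) = 3 - 1*39 = 3 - 39 = -36)
(b(c, y(-1, 6)) + k)² = (-4/(-1) - 36)² = (-4*(-1) - 36)² = (4 - 36)² = (-32)² = 1024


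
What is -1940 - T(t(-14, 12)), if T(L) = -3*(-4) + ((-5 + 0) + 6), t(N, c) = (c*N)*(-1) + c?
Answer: -1953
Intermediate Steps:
t(N, c) = c - N*c (t(N, c) = (N*c)*(-1) + c = -N*c + c = c - N*c)
T(L) = 13 (T(L) = 12 + (-5 + 6) = 12 + 1 = 13)
-1940 - T(t(-14, 12)) = -1940 - 1*13 = -1940 - 13 = -1953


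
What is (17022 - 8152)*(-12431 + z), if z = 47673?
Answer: 312596540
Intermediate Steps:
(17022 - 8152)*(-12431 + z) = (17022 - 8152)*(-12431 + 47673) = 8870*35242 = 312596540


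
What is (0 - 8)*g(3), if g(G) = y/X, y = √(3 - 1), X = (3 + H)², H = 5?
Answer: -√2/8 ≈ -0.17678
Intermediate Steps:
X = 64 (X = (3 + 5)² = 8² = 64)
y = √2 ≈ 1.4142
g(G) = √2/64
(0 - 8)*g(3) = (0 - 8)*(√2/64) = -√2/8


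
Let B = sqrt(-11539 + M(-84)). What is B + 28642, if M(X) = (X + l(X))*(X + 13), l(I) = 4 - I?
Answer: 28642 + I*sqrt(11823) ≈ 28642.0 + 108.73*I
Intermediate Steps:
M(X) = 52 + 4*X (M(X) = (X + (4 - X))*(X + 13) = 4*(13 + X) = 52 + 4*X)
B = I*sqrt(11823) (B = sqrt(-11539 + (52 + 4*(-84))) = sqrt(-11539 + (52 - 336)) = sqrt(-11539 - 284) = sqrt(-11823) = I*sqrt(11823) ≈ 108.73*I)
B + 28642 = I*sqrt(11823) + 28642 = 28642 + I*sqrt(11823)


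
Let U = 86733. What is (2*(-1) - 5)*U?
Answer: -607131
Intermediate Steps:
(2*(-1) - 5)*U = (2*(-1) - 5)*86733 = (-2 - 5)*86733 = -7*86733 = -607131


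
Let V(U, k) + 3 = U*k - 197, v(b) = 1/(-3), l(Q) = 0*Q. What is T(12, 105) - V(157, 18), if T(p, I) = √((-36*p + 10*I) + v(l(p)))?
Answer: -2626 + √5559/3 ≈ -2601.1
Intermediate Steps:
l(Q) = 0
v(b) = -⅓
T(p, I) = √(-⅓ - 36*p + 10*I) (T(p, I) = √((-36*p + 10*I) - ⅓) = √(-⅓ - 36*p + 10*I))
V(U, k) = -200 + U*k (V(U, k) = -3 + (U*k - 197) = -3 + (-197 + U*k) = -200 + U*k)
T(12, 105) - V(157, 18) = √(-3 - 324*12 + 90*105)/3 - (-200 + 157*18) = √(-3 - 3888 + 9450)/3 - (-200 + 2826) = √5559/3 - 1*2626 = √5559/3 - 2626 = -2626 + √5559/3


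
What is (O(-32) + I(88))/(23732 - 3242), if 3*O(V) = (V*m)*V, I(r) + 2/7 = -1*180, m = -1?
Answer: -5477/215145 ≈ -0.025457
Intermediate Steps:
I(r) = -1262/7 (I(r) = -2/7 - 1*180 = -2/7 - 180 = -1262/7)
O(V) = -V**2/3 (O(V) = ((V*(-1))*V)/3 = ((-V)*V)/3 = (-V**2)/3 = -V**2/3)
(O(-32) + I(88))/(23732 - 3242) = (-1/3*(-32)**2 - 1262/7)/(23732 - 3242) = (-1/3*1024 - 1262/7)/20490 = (-1024/3 - 1262/7)*(1/20490) = -10954/21*1/20490 = -5477/215145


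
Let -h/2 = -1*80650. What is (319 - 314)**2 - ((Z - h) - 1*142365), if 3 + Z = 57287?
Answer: 246406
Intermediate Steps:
Z = 57284 (Z = -3 + 57287 = 57284)
h = 161300 (h = -(-2)*80650 = -2*(-80650) = 161300)
(319 - 314)**2 - ((Z - h) - 1*142365) = (319 - 314)**2 - ((57284 - 1*161300) - 1*142365) = 5**2 - ((57284 - 161300) - 142365) = 25 - (-104016 - 142365) = 25 - 1*(-246381) = 25 + 246381 = 246406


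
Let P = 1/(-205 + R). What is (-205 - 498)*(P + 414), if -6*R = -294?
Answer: -45401849/156 ≈ -2.9104e+5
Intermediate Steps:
R = 49 (R = -1/6*(-294) = 49)
P = -1/156 (P = 1/(-205 + 49) = 1/(-156) = -1/156 ≈ -0.0064103)
(-205 - 498)*(P + 414) = (-205 - 498)*(-1/156 + 414) = -703*64583/156 = -45401849/156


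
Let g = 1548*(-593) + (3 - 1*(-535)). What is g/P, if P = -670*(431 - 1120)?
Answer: -458713/230815 ≈ -1.9874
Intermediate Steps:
g = -917426 (g = -917964 + (3 + 535) = -917964 + 538 = -917426)
P = 461630 (P = -670*(-689) = 461630)
g/P = -917426/461630 = -917426*1/461630 = -458713/230815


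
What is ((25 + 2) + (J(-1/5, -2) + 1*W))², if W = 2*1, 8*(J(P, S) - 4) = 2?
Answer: 17689/16 ≈ 1105.6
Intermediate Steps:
J(P, S) = 17/4 (J(P, S) = 4 + (⅛)*2 = 4 + ¼ = 17/4)
W = 2
((25 + 2) + (J(-1/5, -2) + 1*W))² = ((25 + 2) + (17/4 + 1*2))² = (27 + (17/4 + 2))² = (27 + 25/4)² = (133/4)² = 17689/16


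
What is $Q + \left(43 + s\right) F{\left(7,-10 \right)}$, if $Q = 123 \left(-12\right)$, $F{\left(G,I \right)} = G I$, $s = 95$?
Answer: $-11136$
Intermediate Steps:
$Q = -1476$
$Q + \left(43 + s\right) F{\left(7,-10 \right)} = -1476 + \left(43 + 95\right) 7 \left(-10\right) = -1476 + 138 \left(-70\right) = -1476 - 9660 = -11136$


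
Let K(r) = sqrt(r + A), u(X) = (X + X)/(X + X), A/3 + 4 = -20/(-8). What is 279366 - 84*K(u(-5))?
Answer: 279366 - 42*I*sqrt(14) ≈ 2.7937e+5 - 157.15*I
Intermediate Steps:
A = -9/2 (A = -12 + 3*(-20/(-8)) = -12 + 3*(-20*(-1/8)) = -12 + 3*(5/2) = -12 + 15/2 = -9/2 ≈ -4.5000)
u(X) = 1 (u(X) = (2*X)/((2*X)) = (2*X)*(1/(2*X)) = 1)
K(r) = sqrt(-9/2 + r) (K(r) = sqrt(r - 9/2) = sqrt(-9/2 + r))
279366 - 84*K(u(-5)) = 279366 - 84*sqrt(-18 + 4*1)/2 = 279366 - 84*sqrt(-18 + 4)/2 = 279366 - 84*sqrt(-14)/2 = 279366 - 84*(I*sqrt(14))/2 = 279366 - 84*I*sqrt(14)/2 = 279366 - 42*I*sqrt(14)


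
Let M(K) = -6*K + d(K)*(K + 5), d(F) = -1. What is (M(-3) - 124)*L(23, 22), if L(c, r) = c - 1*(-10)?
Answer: -3564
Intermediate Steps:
L(c, r) = 10 + c (L(c, r) = c + 10 = 10 + c)
M(K) = -5 - 7*K (M(K) = -6*K - (K + 5) = -6*K - (5 + K) = -6*K + (-5 - K) = -5 - 7*K)
(M(-3) - 124)*L(23, 22) = ((-5 - 7*(-3)) - 124)*(10 + 23) = ((-5 + 21) - 124)*33 = (16 - 124)*33 = -108*33 = -3564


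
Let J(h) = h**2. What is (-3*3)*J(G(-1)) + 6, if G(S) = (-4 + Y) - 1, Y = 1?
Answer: -138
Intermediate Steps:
G(S) = -4 (G(S) = (-4 + 1) - 1 = -3 - 1 = -4)
(-3*3)*J(G(-1)) + 6 = -3*3*(-4)**2 + 6 = -9*16 + 6 = -144 + 6 = -138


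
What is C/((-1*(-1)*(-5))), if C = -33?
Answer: 33/5 ≈ 6.6000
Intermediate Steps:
C/((-1*(-1)*(-5))) = -33/(-1*(-1)*(-5)) = -33/(1*(-5)) = -33/(-5) = -33*(-1/5) = 33/5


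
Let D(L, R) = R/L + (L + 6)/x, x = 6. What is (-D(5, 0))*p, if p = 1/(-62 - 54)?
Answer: 11/696 ≈ 0.015805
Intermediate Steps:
D(L, R) = 1 + L/6 + R/L (D(L, R) = R/L + (L + 6)/6 = R/L + (6 + L)*(1/6) = R/L + (1 + L/6) = 1 + L/6 + R/L)
p = -1/116 (p = 1/(-116) = -1/116 ≈ -0.0086207)
(-D(5, 0))*p = -(1 + (1/6)*5 + 0/5)*(-1/116) = -(1 + 5/6 + 0*(1/5))*(-1/116) = -(1 + 5/6 + 0)*(-1/116) = -1*11/6*(-1/116) = -11/6*(-1/116) = 11/696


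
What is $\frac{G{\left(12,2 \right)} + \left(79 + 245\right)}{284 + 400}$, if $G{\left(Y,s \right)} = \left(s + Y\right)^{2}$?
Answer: $\frac{130}{171} \approx 0.76023$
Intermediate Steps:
$G{\left(Y,s \right)} = \left(Y + s\right)^{2}$
$\frac{G{\left(12,2 \right)} + \left(79 + 245\right)}{284 + 400} = \frac{\left(12 + 2\right)^{2} + \left(79 + 245\right)}{284 + 400} = \frac{14^{2} + 324}{684} = \left(196 + 324\right) \frac{1}{684} = 520 \cdot \frac{1}{684} = \frac{130}{171}$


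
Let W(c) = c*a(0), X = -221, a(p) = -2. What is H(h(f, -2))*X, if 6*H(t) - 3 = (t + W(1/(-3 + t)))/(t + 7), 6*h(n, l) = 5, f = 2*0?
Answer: -16745/141 ≈ -118.76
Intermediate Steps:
f = 0
h(n, l) = ⅚ (h(n, l) = (⅙)*5 = ⅚)
W(c) = -2*c (W(c) = c*(-2) = -2*c)
H(t) = ½ + (t - 2/(-3 + t))/(6*(7 + t)) (H(t) = ½ + ((t - 2/(-3 + t))/(t + 7))/6 = ½ + ((t - 2/(-3 + t))/(7 + t))/6 = ½ + (t - 2/(-3 + t))/(6*(7 + t)))
H(h(f, -2))*X = ((-2 + (-3 + ⅚)*(21 + 4*(⅚)))/(6*(-3 + ⅚)*(7 + ⅚)))*(-221) = ((-2 - 13*(21 + 10/3)/6)/(6*(-13/6)*(47/6)))*(-221) = ((⅙)*(-6/13)*(6/47)*(-2 - 13/6*73/3))*(-221) = ((⅙)*(-6/13)*(6/47)*(-2 - 949/18))*(-221) = ((⅙)*(-6/13)*(6/47)*(-985/18))*(-221) = (985/1833)*(-221) = -16745/141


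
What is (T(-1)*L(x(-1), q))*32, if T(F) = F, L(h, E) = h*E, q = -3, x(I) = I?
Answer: -96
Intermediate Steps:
L(h, E) = E*h
(T(-1)*L(x(-1), q))*32 = -(-3)*(-1)*32 = -1*3*32 = -3*32 = -96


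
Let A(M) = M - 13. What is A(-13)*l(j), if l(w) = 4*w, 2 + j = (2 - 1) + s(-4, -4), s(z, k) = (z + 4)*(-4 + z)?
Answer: 104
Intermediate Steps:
s(z, k) = (-4 + z)*(4 + z) (s(z, k) = (4 + z)*(-4 + z) = (-4 + z)*(4 + z))
A(M) = -13 + M
j = -1 (j = -2 + ((2 - 1) + (-16 + (-4)**2)) = -2 + (1 + (-16 + 16)) = -2 + (1 + 0) = -2 + 1 = -1)
A(-13)*l(j) = (-13 - 13)*(4*(-1)) = -26*(-4) = 104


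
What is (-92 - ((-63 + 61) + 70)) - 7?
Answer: -167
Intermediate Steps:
(-92 - ((-63 + 61) + 70)) - 7 = (-92 - (-2 + 70)) - 7 = (-92 - 1*68) - 7 = (-92 - 68) - 7 = -160 - 7 = -167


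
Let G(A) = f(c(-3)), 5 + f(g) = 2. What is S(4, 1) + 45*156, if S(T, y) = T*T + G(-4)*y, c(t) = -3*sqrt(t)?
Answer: 7033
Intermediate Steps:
f(g) = -3 (f(g) = -5 + 2 = -3)
G(A) = -3
S(T, y) = T**2 - 3*y (S(T, y) = T*T - 3*y = T**2 - 3*y)
S(4, 1) + 45*156 = (4**2 - 3*1) + 45*156 = (16 - 3) + 7020 = 13 + 7020 = 7033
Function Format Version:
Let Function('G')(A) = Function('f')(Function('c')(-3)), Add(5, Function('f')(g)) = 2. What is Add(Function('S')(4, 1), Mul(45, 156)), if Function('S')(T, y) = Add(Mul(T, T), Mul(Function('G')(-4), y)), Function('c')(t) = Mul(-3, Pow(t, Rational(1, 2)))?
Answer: 7033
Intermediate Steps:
Function('f')(g) = -3 (Function('f')(g) = Add(-5, 2) = -3)
Function('G')(A) = -3
Function('S')(T, y) = Add(Pow(T, 2), Mul(-3, y)) (Function('S')(T, y) = Add(Mul(T, T), Mul(-3, y)) = Add(Pow(T, 2), Mul(-3, y)))
Add(Function('S')(4, 1), Mul(45, 156)) = Add(Add(Pow(4, 2), Mul(-3, 1)), Mul(45, 156)) = Add(Add(16, -3), 7020) = Add(13, 7020) = 7033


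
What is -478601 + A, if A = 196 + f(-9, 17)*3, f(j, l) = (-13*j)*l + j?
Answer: -472465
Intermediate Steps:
f(j, l) = j - 13*j*l (f(j, l) = -13*j*l + j = j - 13*j*l)
A = 6136 (A = 196 - 9*(1 - 13*17)*3 = 196 - 9*(1 - 221)*3 = 196 - 9*(-220)*3 = 196 + 1980*3 = 196 + 5940 = 6136)
-478601 + A = -478601 + 6136 = -472465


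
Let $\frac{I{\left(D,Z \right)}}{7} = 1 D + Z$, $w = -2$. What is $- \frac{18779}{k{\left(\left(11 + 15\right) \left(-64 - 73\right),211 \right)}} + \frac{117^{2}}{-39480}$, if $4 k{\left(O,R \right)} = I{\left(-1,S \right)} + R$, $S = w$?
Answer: $- \frac{98939353}{250040} \approx -395.69$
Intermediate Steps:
$S = -2$
$I{\left(D,Z \right)} = 7 D + 7 Z$ ($I{\left(D,Z \right)} = 7 \left(1 D + Z\right) = 7 \left(D + Z\right) = 7 D + 7 Z$)
$k{\left(O,R \right)} = - \frac{21}{4} + \frac{R}{4}$ ($k{\left(O,R \right)} = \frac{\left(7 \left(-1\right) + 7 \left(-2\right)\right) + R}{4} = \frac{\left(-7 - 14\right) + R}{4} = \frac{-21 + R}{4} = - \frac{21}{4} + \frac{R}{4}$)
$- \frac{18779}{k{\left(\left(11 + 15\right) \left(-64 - 73\right),211 \right)}} + \frac{117^{2}}{-39480} = - \frac{18779}{- \frac{21}{4} + \frac{1}{4} \cdot 211} + \frac{117^{2}}{-39480} = - \frac{18779}{- \frac{21}{4} + \frac{211}{4}} + 13689 \left(- \frac{1}{39480}\right) = - \frac{18779}{\frac{95}{2}} - \frac{4563}{13160} = \left(-18779\right) \frac{2}{95} - \frac{4563}{13160} = - \frac{37558}{95} - \frac{4563}{13160} = - \frac{98939353}{250040}$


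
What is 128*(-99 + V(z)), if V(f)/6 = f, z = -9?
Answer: -19584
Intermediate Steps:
V(f) = 6*f
128*(-99 + V(z)) = 128*(-99 + 6*(-9)) = 128*(-99 - 54) = 128*(-153) = -19584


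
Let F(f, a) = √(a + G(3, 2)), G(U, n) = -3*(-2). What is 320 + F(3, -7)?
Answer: 320 + I ≈ 320.0 + 1.0*I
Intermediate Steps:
G(U, n) = 6
F(f, a) = √(6 + a) (F(f, a) = √(a + 6) = √(6 + a))
320 + F(3, -7) = 320 + √(6 - 7) = 320 + √(-1) = 320 + I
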